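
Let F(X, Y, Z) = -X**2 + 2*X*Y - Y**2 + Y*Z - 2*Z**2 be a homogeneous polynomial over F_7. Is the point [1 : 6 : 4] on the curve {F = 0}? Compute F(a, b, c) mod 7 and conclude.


F(1,6,4) ≡ 2 (mod 7); P is NOT on the curve.

Evaluate F(1, 6, 4) term-by-term (mod 7).
  -X**2 ↦ -1·1·1·1 = -1
  2*X*Y ↦ 2·1·6·1 = 12
  -Y**2 ↦ -1·1·36·1 = -36
  Y*Z ↦ 1·1·6·4 = 24
  -2*Z**2 ↦ -2·1·1·16 = -32
Sum: F(1, 6, 4) = (-1) + (12) + (-36) + (24) + (-32) = -33.
Reducing mod 7: -33 ≡ 2 (mod 7).
Since F(a, b, c) ≡ 2 ≠ 0 (mod 7), P does NOT lie on the curve.


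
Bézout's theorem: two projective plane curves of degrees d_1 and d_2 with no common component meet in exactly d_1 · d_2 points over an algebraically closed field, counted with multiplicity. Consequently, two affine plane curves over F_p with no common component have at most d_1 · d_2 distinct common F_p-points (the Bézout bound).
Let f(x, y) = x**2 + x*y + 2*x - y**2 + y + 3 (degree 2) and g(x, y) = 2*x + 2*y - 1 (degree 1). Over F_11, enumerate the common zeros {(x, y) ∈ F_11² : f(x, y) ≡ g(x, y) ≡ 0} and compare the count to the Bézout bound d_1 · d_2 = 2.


Common zeros: {(4, 2)}; count = 1; Bézout bound = 2.

deg(f) = 2, deg(g) = 1, so Bézout bound = 2.
Scan x ∈ F_11. For each x, list the y ∈ F_11 with f(x, y) ≡ 0 and those with g(x, y) ≡ 0 (mod 11); the common zeros in that column are the intersection.
  x = 0: f ≡ 0 at y ∈ ∅; g ≡ 0 at y ∈ {6}; common: ∅.
  x = 1: f ≡ 0 at y ∈ ∅; g ≡ 0 at y ∈ {5}; common: ∅.
  x = 2: f ≡ 0 at y ∈ {0, 3}; g ≡ 0 at y ∈ {4}; common: ∅.
  x = 3: f ≡ 0 at y ∈ {2}; g ≡ 0 at y ∈ {3}; common: ∅.
  x = 4: f ≡ 0 at y ∈ {2, 3}; g ≡ 0 at y ∈ {2}; common: {2}.
  x = 5: f ≡ 0 at y ∈ {8, 9}; g ≡ 0 at y ∈ {1}; common: ∅.
  x = 6: f ≡ 0 at y ∈ {9}; g ≡ 0 at y ∈ {0}; common: ∅.
  x = 7: f ≡ 0 at y ∈ {0, 8}; g ≡ 0 at y ∈ {10}; common: ∅.
  x = 8: f ≡ 0 at y ∈ ∅; g ≡ 0 at y ∈ {9}; common: ∅.
  x = 9: f ≡ 0 at y ∈ ∅; g ≡ 0 at y ∈ {8}; common: ∅.
  x = 10: f ≡ 0 at y ∈ ∅; g ≡ 0 at y ∈ {7}; common: ∅.
Collecting: common zeros = {(4, 2)}, so the count is 1.
Comparison with the Bézout bound: 1 ≤ 2 = deg(f)·deg(g), as expected for curves with no common component (the affine F_11-count falls short of the bound because intersections may lie at infinity, over extension fields, or carry multiplicity).


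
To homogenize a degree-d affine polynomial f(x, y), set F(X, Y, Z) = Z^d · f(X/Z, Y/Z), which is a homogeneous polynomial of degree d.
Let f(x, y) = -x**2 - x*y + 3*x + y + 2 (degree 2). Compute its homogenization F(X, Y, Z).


F(X, Y, Z) = -X**2 - X*Y + 3*X*Z + Y*Z + 2*Z**2

deg(f) = 2.
Substitute x = X/Z, y = Y/Z into f, then multiply by Z^2.
  monomial -1·x^2·y^0 ↦ -1·X^2·Y^0·Z^0.
  monomial -1·x^1·y^1 ↦ -1·X^1·Y^1·Z^0.
  monomial 3·x^1·y^0 ↦ 3·X^1·Y^0·Z^1.
  monomial 1·x^0·y^1 ↦ 1·X^0·Y^1·Z^1.
  monomial 2·x^0·y^0 ↦ 2·X^0·Y^0·Z^2.
Collecting: F(X, Y, Z) = -X**2 - X*Y + 3*X*Z + Y*Z + 2*Z**2.


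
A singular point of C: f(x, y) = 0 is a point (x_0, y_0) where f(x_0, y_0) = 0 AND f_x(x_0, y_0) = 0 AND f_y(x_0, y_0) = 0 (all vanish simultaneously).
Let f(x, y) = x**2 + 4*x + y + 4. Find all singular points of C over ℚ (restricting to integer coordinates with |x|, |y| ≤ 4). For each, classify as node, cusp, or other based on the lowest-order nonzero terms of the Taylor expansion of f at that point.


No singular points in the scanned grid; C is smooth there.

Compute partial derivatives:
  f_x = 2*x + 4.
  f_y = 1.
f_y = 1 is a nonzero constant, so f_y never vanishes: no point (x, y) can satisfy f = f_x = f_y = 0. In particular no (x, y) ∈ {−4, ..., 4}² is singular; the curve is smooth.


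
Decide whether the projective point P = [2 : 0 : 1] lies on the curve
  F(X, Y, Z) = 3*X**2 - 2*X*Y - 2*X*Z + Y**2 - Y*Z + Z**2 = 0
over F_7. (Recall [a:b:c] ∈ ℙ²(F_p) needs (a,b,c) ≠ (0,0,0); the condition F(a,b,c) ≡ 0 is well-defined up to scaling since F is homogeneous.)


F(2,0,1) ≡ 2 (mod 7); P is NOT on the curve.

Evaluate F(2, 0, 1) term-by-term (mod 7).
  3*X**2 ↦ 3·4·1·1 = 12
  -2*X*Y ↦ -2·2·0·1 = 0
  -2*X*Z ↦ -2·2·1·1 = -4
  Y**2 ↦ 1·1·0·1 = 0
  -Y*Z ↦ -1·1·0·1 = 0
  Z**2 ↦ 1·1·1·1 = 1
Sum: F(2, 0, 1) = (12) + (0) + (-4) + (0) + (0) + (1) = 9.
Reducing mod 7: 9 ≡ 2 (mod 7).
Since F(a, b, c) ≡ 2 ≠ 0 (mod 7), P does NOT lie on the curve.


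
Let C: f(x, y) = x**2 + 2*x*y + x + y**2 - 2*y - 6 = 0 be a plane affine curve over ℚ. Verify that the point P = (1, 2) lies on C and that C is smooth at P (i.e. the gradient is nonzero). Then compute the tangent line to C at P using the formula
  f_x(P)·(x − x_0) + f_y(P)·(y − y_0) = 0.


Tangent line at P: 7*x + 4*y - 15 = 0.

Step 1: f(1, 2) = 0, so P lies on C.
Step 2: partial derivatives
  f_x(x, y) = 2*x + 2*y + 1, f_y(x, y) = 2*x + 2*y - 2.
  f_x(P) = 7, f_y(P) = 4 (gradient nonzero, so P is smooth).
Step 3: tangent line at P: 7·(x − 1) + 4·(y − 2) = 0.
Expanding: 7*x + 4*y - 15 = 0.


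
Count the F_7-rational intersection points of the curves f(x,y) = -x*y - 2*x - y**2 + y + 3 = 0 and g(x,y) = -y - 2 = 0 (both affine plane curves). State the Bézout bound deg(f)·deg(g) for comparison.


Common zeros: ∅; count = 0; Bézout bound = 2.

deg(f) = 2, deg(g) = 1, so Bézout bound = 2.
Scan x ∈ F_7. For each x, list the y ∈ F_7 with f(x, y) ≡ 0 and those with g(x, y) ≡ 0 (mod 7); the common zeros in that column are the intersection.
  x = 0: f ≡ 0 at y ∈ ∅; g ≡ 0 at y ∈ {5}; common: ∅.
  x = 1: f ≡ 0 at y ∈ {1, 6}; g ≡ 0 at y ∈ {5}; common: ∅.
  x = 2: f ≡ 0 at y ∈ {2, 4}; g ≡ 0 at y ∈ {5}; common: ∅.
  x = 3: f ≡ 0 at y ∈ ∅; g ≡ 0 at y ∈ {5}; common: ∅.
  x = 4: f ≡ 0 at y ∈ ∅; g ≡ 0 at y ∈ {5}; common: ∅.
  x = 5: f ≡ 0 at y ∈ {0, 3}; g ≡ 0 at y ∈ {5}; common: ∅.
  x = 6: f ≡ 0 at y ∈ ∅; g ≡ 0 at y ∈ {5}; common: ∅.
Collecting: common zeros = ∅, so the count is 0.
Comparison with the Bézout bound: 0 ≤ 2 = deg(f)·deg(g), as expected for curves with no common component (the affine F_7-count falls short of the bound because intersections may lie at infinity, over extension fields, or carry multiplicity).


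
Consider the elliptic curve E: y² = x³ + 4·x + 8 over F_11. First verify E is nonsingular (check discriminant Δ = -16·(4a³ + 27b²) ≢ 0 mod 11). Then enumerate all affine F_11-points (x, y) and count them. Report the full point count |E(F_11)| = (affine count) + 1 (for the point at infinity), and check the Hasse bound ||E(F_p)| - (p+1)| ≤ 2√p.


Affine points = {(3, 5), (3, 6), (4, 0), (7, 4), (7, 7), (9, 5), (9, 6), (10, 5), (10, 6)}; affine count = 9; |E(F_11)| = 10.

Discriminant check: Δ ∝ 4a³ + 27b² = 4·4³ + 27·8² = 4·64 + 27·64 ≡ 4 (mod 11). Nonzero ⇒ E is nonsingular.
For each x ∈ F_11, compute rhs = x³ + 4·x + 8 mod 11, then count y ∈ F_11 with y² ≡ rhs.
  x = 0: rhs = 8, matching y values: none (0 points).
  x = 1: rhs = 2, matching y values: none (0 points).
  x = 2: rhs = 2, matching y values: none (0 points).
  x = 3: rhs = 3, matching y values: 5, 6 (2 points).
  x = 4: rhs = 0, matching y values: 0 (1 points).
  x = 5: rhs = 10, matching y values: none (0 points).
  x = 6: rhs = 6, matching y values: none (0 points).
  x = 7: rhs = 5, matching y values: 4, 7 (2 points).
  x = 8: rhs = 2, matching y values: none (0 points).
  x = 9: rhs = 3, matching y values: 5, 6 (2 points).
  x = 10: rhs = 3, matching y values: 5, 6 (2 points).
Total affine count: 9.
Full point count |E(F_11)| = 9 + 1 = 10.
Hasse bound: |10 − (11+1)| = |-2| = 2 ≤ 2√11 ≈ 6.6332 ✓.


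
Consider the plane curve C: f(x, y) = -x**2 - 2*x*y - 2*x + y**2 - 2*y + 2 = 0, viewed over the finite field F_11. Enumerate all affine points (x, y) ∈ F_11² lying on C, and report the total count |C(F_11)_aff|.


Affine F_11-points: {(1, 6), (1, 9), (2, 1), (2, 5), (4, 0), (4, 10), (5, 0), (5, 1), (7, 6), (7, 10), (8, 2), (8, 5)}; count = 12.

For each of the 121 pairs (x, y) ∈ F_11², evaluate f(x, y) mod 11. Record the zeros.
  x = 0: [0↦2, 1↦1, 2↦2, 3↦5, 4↦10, 5↦6, 6↦4, 7↦4, 8↦6, 9↦10, 10↦5]  zeros at y ∈ ∅
  x = 1: [0↦10, 1↦7, 2↦6, 3↦7, 4↦10, 5↦4, 6↦0, 7↦9, 8↦9, 9↦0, 10↦4]  zeros at y ∈ {6, 9}
  x = 2: [0↦5, 1↦0, 2↦8, 3↦7, 4↦8, 5↦0, 6↦5, 7↦1, 8↦10, 9↦10, 10↦1]  zeros at y ∈ {1, 5}
  x = 3: [0↦9, 1↦2, 2↦8, 3↦5, 4↦4, 5↦5, 6↦8, 7↦2, 8↦9, 9↦7, 10↦7]  zeros at y ∈ ∅
  x = 4: [0↦0, 1↦2, 2↦6, 3↦1, 4↦9, 5↦8, 6↦9, 7↦1, 8↦6, 9↦2, 10↦0]  zeros at y ∈ {0, 10}
  x = 5: [0↦0, 1↦0, 2↦2, 3↦6, 4↦1, 5↦9, 6↦8, 7↦9, 8↦1, 9↦6, 10↦2]  zeros at y ∈ {0, 1}
  x = 6: [0↦9, 1↦7, 2↦7, 3↦9, 4↦2, 5↦8, 6↦5, 7↦4, 8↦5, 9↦8, 10↦2]  zeros at y ∈ ∅
  x = 7: [0↦5, 1↦1, 2↦10, 3↦10, 4↦1, 5↦5, 6↦0, 7↦8, 8↦7, 9↦8, 10↦0]  zeros at y ∈ {6, 10}
  x = 8: [0↦10, 1↦4, 2↦0, 3↦9, 4↦9, 5↦0, 6↦4, 7↦10, 8↦7, 9↦6, 10↦7]  zeros at y ∈ {2, 5}
  x = 9: [0↦2, 1↦5, 2↦10, 3↦6, 4↦4, 5↦4, 6↦6, 7↦10, 8↦5, 9↦2, 10↦1]  zeros at y ∈ ∅
  x = 10: [0↦3, 1↦4, 2↦7, 3↦1, 4↦8, 5↦6, 6↦6, 7↦8, 8↦1, 9↦7, 10↦4]  zeros at y ∈ ∅
Collecting zeros: affine points = {(1, 6), (1, 9), (2, 1), (2, 5), (4, 0), (4, 10), (5, 0), (5, 1), (7, 6), (7, 10), (8, 2), (8, 5)}.
Total count |C(F_11)_aff| = 12.


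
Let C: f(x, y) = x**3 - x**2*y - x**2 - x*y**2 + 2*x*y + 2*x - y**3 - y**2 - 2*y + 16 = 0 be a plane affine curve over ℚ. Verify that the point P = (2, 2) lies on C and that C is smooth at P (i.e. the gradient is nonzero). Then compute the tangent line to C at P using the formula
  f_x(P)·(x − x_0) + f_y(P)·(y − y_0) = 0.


Tangent line at P: 2*x - 26*y + 48 = 0.

Step 1: f(2, 2) = 0, so P lies on C.
Step 2: partial derivatives
  f_x(x, y) = 3*x**2 - 2*x*y - 2*x - y**2 + 2*y + 2, f_y(x, y) = -x**2 - 2*x*y + 2*x - 3*y**2 - 2*y - 2.
  f_x(P) = 2, f_y(P) = -26 (gradient nonzero, so P is smooth).
Step 3: tangent line at P: 2·(x − 2) + -26·(y − 2) = 0.
Expanding: 2*x - 26*y + 48 = 0.


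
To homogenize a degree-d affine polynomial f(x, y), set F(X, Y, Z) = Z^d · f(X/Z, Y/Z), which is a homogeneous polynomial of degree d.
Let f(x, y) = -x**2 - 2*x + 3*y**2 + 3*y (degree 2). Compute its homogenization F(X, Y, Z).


F(X, Y, Z) = -X**2 - 2*X*Z + 3*Y**2 + 3*Y*Z

deg(f) = 2.
Substitute x = X/Z, y = Y/Z into f, then multiply by Z^2.
  monomial -1·x^2·y^0 ↦ -1·X^2·Y^0·Z^0.
  monomial -2·x^1·y^0 ↦ -2·X^1·Y^0·Z^1.
  monomial 3·x^0·y^2 ↦ 3·X^0·Y^2·Z^0.
  monomial 3·x^0·y^1 ↦ 3·X^0·Y^1·Z^1.
Collecting: F(X, Y, Z) = -X**2 - 2*X*Z + 3*Y**2 + 3*Y*Z.


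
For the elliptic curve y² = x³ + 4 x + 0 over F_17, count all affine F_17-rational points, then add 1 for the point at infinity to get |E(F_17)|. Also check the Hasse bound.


Affine points = {(0, 0), (2, 4), (2, 13), (5, 3), (5, 14), (6, 6), (6, 11), (8, 0), (9, 0), (11, 7), (11, 10), (12, 5), (12, 12), (15, 1), (15, 16)}; affine count = 15; |E(F_17)| = 16.

Discriminant check: Δ ∝ 4a³ + 27b² = 4·4³ + 27·0² = 4·64 + 27·0 ≡ 1 (mod 17). Nonzero ⇒ E is nonsingular.
For each x ∈ F_17, compute rhs = x³ + 4·x + 0 mod 17, then count y ∈ F_17 with y² ≡ rhs.
  x = 0: rhs = 0, matching y values: 0 (1 points).
  x = 1: rhs = 5, matching y values: none (0 points).
  x = 2: rhs = 16, matching y values: 4, 13 (2 points).
  x = 3: rhs = 5, matching y values: none (0 points).
  x = 4: rhs = 12, matching y values: none (0 points).
  x = 5: rhs = 9, matching y values: 3, 14 (2 points).
  x = 6: rhs = 2, matching y values: 6, 11 (2 points).
  x = 7: rhs = 14, matching y values: none (0 points).
  x = 8: rhs = 0, matching y values: 0 (1 points).
  x = 9: rhs = 0, matching y values: 0 (1 points).
  x = 10: rhs = 3, matching y values: none (0 points).
  x = 11: rhs = 15, matching y values: 7, 10 (2 points).
  x = 12: rhs = 8, matching y values: 5, 12 (2 points).
  x = 13: rhs = 5, matching y values: none (0 points).
  x = 14: rhs = 12, matching y values: none (0 points).
  x = 15: rhs = 1, matching y values: 1, 16 (2 points).
  x = 16: rhs = 12, matching y values: none (0 points).
Total affine count: 15.
Full point count |E(F_17)| = 15 + 1 = 16.
Hasse bound: |16 − (17+1)| = |-2| = 2 ≤ 2√17 ≈ 8.2462 ✓.


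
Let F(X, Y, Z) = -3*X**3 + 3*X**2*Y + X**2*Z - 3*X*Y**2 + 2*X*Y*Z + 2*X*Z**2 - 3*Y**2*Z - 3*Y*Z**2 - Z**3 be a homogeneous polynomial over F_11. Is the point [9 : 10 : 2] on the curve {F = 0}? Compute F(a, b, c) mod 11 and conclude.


F(9,10,2) ≡ 5 (mod 11); P is NOT on the curve.

Evaluate F(9, 10, 2) term-by-term (mod 11).
  -3*X**3 ↦ -3·729·1·1 = -2187
  3*X**2*Y ↦ 3·81·10·1 = 2430
  X**2*Z ↦ 1·81·1·2 = 162
  -3*X*Y**2 ↦ -3·9·100·1 = -2700
  2*X*Y*Z ↦ 2·9·10·2 = 360
  2*X*Z**2 ↦ 2·9·1·4 = 72
  -3*Y**2*Z ↦ -3·1·100·2 = -600
  -3*Y*Z**2 ↦ -3·1·10·4 = -120
  -Z**3 ↦ -1·1·1·8 = -8
Sum: F(9, 10, 2) = (-2187) + (2430) + (162) + (-2700) + (360) + (72) + (-600) + (-120) + (-8) = -2591.
Reducing mod 11: -2591 ≡ 5 (mod 11).
Since F(a, b, c) ≡ 5 ≠ 0 (mod 11), P does NOT lie on the curve.


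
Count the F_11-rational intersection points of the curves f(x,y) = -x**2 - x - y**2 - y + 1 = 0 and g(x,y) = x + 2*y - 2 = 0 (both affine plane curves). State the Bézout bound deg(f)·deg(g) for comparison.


Common zeros: {(8, 8), (10, 7)}; count = 2; Bézout bound = 2.

deg(f) = 2, deg(g) = 1, so Bézout bound = 2.
Scan x ∈ F_11. For each x, list the y ∈ F_11 with f(x, y) ≡ 0 and those with g(x, y) ≡ 0 (mod 11); the common zeros in that column are the intersection.
  x = 0: f ≡ 0 at y ∈ {3, 7}; g ≡ 0 at y ∈ {1}; common: ∅.
  x = 1: f ≡ 0 at y ∈ ∅; g ≡ 0 at y ∈ {6}; common: ∅.
  x = 2: f ≡ 0 at y ∈ {2, 8}; g ≡ 0 at y ∈ {0}; common: ∅.
  x = 3: f ≡ 0 at y ∈ {0, 10}; g ≡ 0 at y ∈ {5}; common: ∅.
  x = 4: f ≡ 0 at y ∈ ∅; g ≡ 0 at y ∈ {10}; common: ∅.
  x = 5: f ≡ 0 at y ∈ ∅; g ≡ 0 at y ∈ {4}; common: ∅.
  x = 6: f ≡ 0 at y ∈ ∅; g ≡ 0 at y ∈ {9}; common: ∅.
  x = 7: f ≡ 0 at y ∈ {0, 10}; g ≡ 0 at y ∈ {3}; common: ∅.
  x = 8: f ≡ 0 at y ∈ {2, 8}; g ≡ 0 at y ∈ {8}; common: {8}.
  x = 9: f ≡ 0 at y ∈ ∅; g ≡ 0 at y ∈ {2}; common: ∅.
  x = 10: f ≡ 0 at y ∈ {3, 7}; g ≡ 0 at y ∈ {7}; common: {7}.
Collecting: common zeros = {(8, 8), (10, 7)}, so the count is 2.
Comparison with the Bézout bound: 2 ≤ 2 = deg(f)·deg(g), as expected for curves with no common component (the bound is attained).


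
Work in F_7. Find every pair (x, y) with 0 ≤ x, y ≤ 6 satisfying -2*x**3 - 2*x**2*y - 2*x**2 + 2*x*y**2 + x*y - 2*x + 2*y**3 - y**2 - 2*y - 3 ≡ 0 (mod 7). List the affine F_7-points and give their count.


Affine F_7-points: {(1, 6), (3, 1), (5, 6), (6, 1), (6, 2)}; count = 5.

For each of the 49 pairs (x, y) ∈ F_7², evaluate f(x, y) mod 7. Record the zeros.
  x = 0: [0↦4, 1↦3, 2↦5, 3↦1, 4↦3, 5↦2, 6↦3]  zeros at y ∈ ∅
  x = 1: [0↦5, 1↦5, 2↦5, 3↦3, 4↦4, 5↦6, 6↦0]  zeros at y ∈ {6}
  x = 2: [0↦4, 1↦1, 2↦2, 3↦5, 4↦1, 5↦2, 6↦6]  zeros at y ∈ ∅
  x = 3: [0↦3, 1↦0, 2↦5, 3↦2, 4↦3, 5↦6, 6↦2]  zeros at y ∈ {1}
  x = 4: [0↦4, 1↦4, 2↦2, 3↦3, 4↦5, 5↦6, 6↦4]  zeros at y ∈ ∅
  x = 5: [0↦2, 1↦1, 2↦2, 3↦3, 4↦2, 5↦4, 6↦0]  zeros at y ∈ {6}
  x = 6: [0↦6, 1↦0, 2↦0, 3↦4, 4↦3, 5↦2, 6↦6]  zeros at y ∈ {1, 2}
Collecting zeros: affine points = {(1, 6), (3, 1), (5, 6), (6, 1), (6, 2)}.
Total count |C(F_7)_aff| = 5.


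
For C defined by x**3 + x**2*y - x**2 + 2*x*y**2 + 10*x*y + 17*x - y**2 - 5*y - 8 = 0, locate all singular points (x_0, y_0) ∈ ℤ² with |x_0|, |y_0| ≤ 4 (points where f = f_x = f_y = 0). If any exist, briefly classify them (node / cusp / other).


Singular points: {(1, -3)}; classification: node.

Compute partial derivatives:
  f_x = 3*x**2 + 2*x*y - 2*x + 2*y**2 + 10*y + 17.
  f_y = x**2 + 4*x*y + 10*x - 2*y - 5.
Scan x_0 ∈ {−4, ..., 4}. For each x_0, f_y(x_0, y) is a polynomial in y; find its integer roots y ∈ {−4, ..., 4}, then test f_x and f at those candidates.
  x = -4: f_y(-4, y) = -18*y - 29; no integer root y with |y| ≤ 4.
  x = -3: f_y(-3, y) = -14*y - 26; no integer root y with |y| ≤ 4.
  x = -2: f_y(-2, y) = -10*y - 21; no integer root y with |y| ≤ 4.
  x = -1: f_y(-1, y) = -6*y - 14; no integer root y with |y| ≤ 4.
  x = 0: f_y(0, y) = -2*y - 5; no integer root y with |y| ≤ 4.
  x = 1: f_y(1, y) = 2*y + 6; vanishes at y ∈ {-3}. (1, -3): f_x = 0, f = 0 — SINGULAR.
  x = 2: f_y(2, y) = 6*y + 19; no integer root y with |y| ≤ 4.
  x = 3: f_y(3, y) = 10*y + 34; no integer root y with |y| ≤ 4.
  x = 4: f_y(4, y) = 14*y + 51; no integer root y with |y| ≤ 4.
Only singular point on the grid: (1, -3).
Classify: substitute x = 1 + u, y = -3 + v and expand: f = u**3 + u**2*v - u**2 + 2*u*v**2 + v**2.
No constant or linear terms (consistent with a singular point). Quadratic part: -u**2 + v**2. Cubic part: u**3 + u**2*v + 2*u*v**2.
The quadratic part v**2 - u**2 = (v − u)(v + u) splits into two distinct linear factors, so there are two distinct tangent lines y − -3 = ±(x − 1) — this is a node (ordinary double point).
Classification: node.


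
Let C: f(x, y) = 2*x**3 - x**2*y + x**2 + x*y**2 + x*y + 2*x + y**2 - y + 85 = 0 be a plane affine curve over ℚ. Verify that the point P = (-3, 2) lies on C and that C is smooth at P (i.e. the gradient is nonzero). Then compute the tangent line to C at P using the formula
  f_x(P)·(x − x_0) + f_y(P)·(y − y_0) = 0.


Tangent line at P: 68*x - 21*y + 246 = 0.

Step 1: f(-3, 2) = 0, so P lies on C.
Step 2: partial derivatives
  f_x(x, y) = 6*x**2 - 2*x*y + 2*x + y**2 + y + 2, f_y(x, y) = -x**2 + 2*x*y + x + 2*y - 1.
  f_x(P) = 68, f_y(P) = -21 (gradient nonzero, so P is smooth).
Step 3: tangent line at P: 68·(x − -3) + -21·(y − 2) = 0.
Expanding: 68*x - 21*y + 246 = 0.


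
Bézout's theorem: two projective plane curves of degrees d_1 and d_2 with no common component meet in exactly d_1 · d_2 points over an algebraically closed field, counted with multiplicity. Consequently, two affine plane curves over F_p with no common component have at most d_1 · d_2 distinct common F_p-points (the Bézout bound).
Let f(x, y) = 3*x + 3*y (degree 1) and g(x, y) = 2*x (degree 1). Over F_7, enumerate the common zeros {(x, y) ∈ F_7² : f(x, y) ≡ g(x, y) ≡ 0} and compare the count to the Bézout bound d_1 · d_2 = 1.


Common zeros: {(0, 0)}; count = 1; Bézout bound = 1.

deg(f) = 1, deg(g) = 1, so Bézout bound = 1.
Scan x ∈ F_7. For each x, list the y ∈ F_7 with f(x, y) ≡ 0 and those with g(x, y) ≡ 0 (mod 7); the common zeros in that column are the intersection.
  x = 0: f ≡ 0 at y ∈ {0}; g ≡ 0 at y ∈ {0, 1, 2, 3, 4, 5, 6}; common: {0}.
  x = 1: f ≡ 0 at y ∈ {6}; g ≡ 0 at y ∈ ∅; common: ∅.
  x = 2: f ≡ 0 at y ∈ {5}; g ≡ 0 at y ∈ ∅; common: ∅.
  x = 3: f ≡ 0 at y ∈ {4}; g ≡ 0 at y ∈ ∅; common: ∅.
  x = 4: f ≡ 0 at y ∈ {3}; g ≡ 0 at y ∈ ∅; common: ∅.
  x = 5: f ≡ 0 at y ∈ {2}; g ≡ 0 at y ∈ ∅; common: ∅.
  x = 6: f ≡ 0 at y ∈ {1}; g ≡ 0 at y ∈ ∅; common: ∅.
Collecting: common zeros = {(0, 0)}, so the count is 1.
Comparison with the Bézout bound: 1 ≤ 1 = deg(f)·deg(g), as expected for curves with no common component (the bound is attained).


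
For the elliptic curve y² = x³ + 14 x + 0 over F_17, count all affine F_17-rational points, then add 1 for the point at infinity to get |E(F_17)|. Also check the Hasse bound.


Affine points = {(0, 0), (1, 7), (1, 10), (2, 6), (2, 11), (3, 1), (3, 16), (4, 1), (4, 16), (5, 5), (5, 12), (7, 4), (7, 13), (10, 1), (10, 16), (12, 3), (12, 14), (13, 4), (13, 13), (14, 4), (14, 13), (15, 7), (15, 10), (16, 6), (16, 11)}; affine count = 25; |E(F_17)| = 26.

Discriminant check: Δ ∝ 4a³ + 27b² = 4·14³ + 27·0² = 4·2744 + 27·0 ≡ 11 (mod 17). Nonzero ⇒ E is nonsingular.
For each x ∈ F_17, compute rhs = x³ + 14·x + 0 mod 17, then count y ∈ F_17 with y² ≡ rhs.
  x = 0: rhs = 0, matching y values: 0 (1 points).
  x = 1: rhs = 15, matching y values: 7, 10 (2 points).
  x = 2: rhs = 2, matching y values: 6, 11 (2 points).
  x = 3: rhs = 1, matching y values: 1, 16 (2 points).
  x = 4: rhs = 1, matching y values: 1, 16 (2 points).
  x = 5: rhs = 8, matching y values: 5, 12 (2 points).
  x = 6: rhs = 11, matching y values: none (0 points).
  x = 7: rhs = 16, matching y values: 4, 13 (2 points).
  x = 8: rhs = 12, matching y values: none (0 points).
  x = 9: rhs = 5, matching y values: none (0 points).
  x = 10: rhs = 1, matching y values: 1, 16 (2 points).
  x = 11: rhs = 6, matching y values: none (0 points).
  x = 12: rhs = 9, matching y values: 3, 14 (2 points).
  x = 13: rhs = 16, matching y values: 4, 13 (2 points).
  x = 14: rhs = 16, matching y values: 4, 13 (2 points).
  x = 15: rhs = 15, matching y values: 7, 10 (2 points).
  x = 16: rhs = 2, matching y values: 6, 11 (2 points).
Total affine count: 25.
Full point count |E(F_17)| = 25 + 1 = 26.
Hasse bound: |26 − (17+1)| = |8| = 8 ≤ 2√17 ≈ 8.2462 ✓.


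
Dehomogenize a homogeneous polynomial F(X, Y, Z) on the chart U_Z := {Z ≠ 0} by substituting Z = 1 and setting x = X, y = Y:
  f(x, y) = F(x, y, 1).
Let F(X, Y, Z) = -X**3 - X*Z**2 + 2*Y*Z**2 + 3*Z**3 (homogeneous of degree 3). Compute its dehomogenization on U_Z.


f(x, y) = -x**3 - x + 2*y + 3

On U_Z we set Z = 1. Each monomial c·X^i·Y^j·Z^k in F becomes c·x^i·y^j·1^k = c·x^i·y^j.
Substituting Z = 1: F(X, Y, 1) = -x**3 - x + 2*y + 3.
Note: deg(f) ≤ deg(F) = 3; strict inequality happens when F is divisible by Z (lost terms).


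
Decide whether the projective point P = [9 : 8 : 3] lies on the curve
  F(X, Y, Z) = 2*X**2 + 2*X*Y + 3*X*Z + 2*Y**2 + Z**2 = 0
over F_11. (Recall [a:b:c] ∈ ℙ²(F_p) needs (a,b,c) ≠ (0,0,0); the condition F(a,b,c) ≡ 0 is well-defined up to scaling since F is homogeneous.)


F(9,8,3) ≡ 7 (mod 11); P is NOT on the curve.

Evaluate F(9, 8, 3) term-by-term (mod 11).
  2*X**2 ↦ 2·81·1·1 = 162
  2*X*Y ↦ 2·9·8·1 = 144
  3*X*Z ↦ 3·9·1·3 = 81
  2*Y**2 ↦ 2·1·64·1 = 128
  Z**2 ↦ 1·1·1·9 = 9
Sum: F(9, 8, 3) = (162) + (144) + (81) + (128) + (9) = 524.
Reducing mod 11: 524 ≡ 7 (mod 11).
Since F(a, b, c) ≡ 7 ≠ 0 (mod 11), P does NOT lie on the curve.


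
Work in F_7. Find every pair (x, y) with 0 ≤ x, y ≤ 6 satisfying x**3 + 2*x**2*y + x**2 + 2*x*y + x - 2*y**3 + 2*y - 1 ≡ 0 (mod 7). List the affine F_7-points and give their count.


Affine F_7-points: {(0, 3), (3, 4), (3, 6), (5, 0), (6, 2)}; count = 5.

For each of the 49 pairs (x, y) ∈ F_7², evaluate f(x, y) mod 7. Record the zeros.
  x = 0: [0↦6, 1↦6, 2↦1, 3↦0, 4↦5, 5↦4, 6↦6]  zeros at y ∈ {3}
  x = 1: [0↦2, 1↦6, 2↦5, 3↦1, 4↦3, 5↦6, 6↦5]  zeros at y ∈ ∅
  x = 2: [0↦6, 1↦4, 2↦4, 3↦1, 4↦4, 5↦1, 6↦1]  zeros at y ∈ ∅
  x = 3: [0↦3, 1↦6, 2↦4, 3↦6, 4↦0, 5↦2, 6↦0]  zeros at y ∈ {4, 6}
  x = 4: [0↦6, 1↦4, 2↦4, 3↦1, 4↦4, 5↦1, 6↦1]  zeros at y ∈ ∅
  x = 5: [0↦0, 1↦4, 2↦3, 3↦6, 4↦1, 5↦4, 6↦3]  zeros at y ∈ {0}
  x = 6: [0↦5, 1↦5, 2↦0, 3↦6, 4↦4, 5↦3, 6↦5]  zeros at y ∈ {2}
Collecting zeros: affine points = {(0, 3), (3, 4), (3, 6), (5, 0), (6, 2)}.
Total count |C(F_7)_aff| = 5.


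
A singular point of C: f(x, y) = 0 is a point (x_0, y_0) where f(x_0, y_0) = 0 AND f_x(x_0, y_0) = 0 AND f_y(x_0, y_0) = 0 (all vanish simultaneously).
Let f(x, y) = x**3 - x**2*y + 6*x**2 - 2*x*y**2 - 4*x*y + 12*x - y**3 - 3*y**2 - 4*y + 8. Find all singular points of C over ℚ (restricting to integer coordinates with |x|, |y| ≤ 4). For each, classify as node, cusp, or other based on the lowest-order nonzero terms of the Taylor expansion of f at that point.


Singular points: {(-2, 0)}; classification: cusp.

Compute partial derivatives:
  f_x = 3*x**2 - 2*x*y + 12*x - 2*y**2 - 4*y + 12.
  f_y = -x**2 - 4*x*y - 4*x - 3*y**2 - 6*y - 4.
Scan x_0 ∈ {−4, ..., 4}. For each x_0, f_y(x_0, y) is a polynomial in y; find its integer roots y ∈ {−4, ..., 4}, then test f_x and f at those candidates.
  x = -4: f_y(-4, y) = -3*y**2 + 10*y - 4; no integer root y with |y| ≤ 4.
  x = -3: f_y(-3, y) = -3*y**2 + 6*y - 1; no integer root y with |y| ≤ 4.
  x = -2: f_y(-2, y) = -3*y**2 + 2*y; vanishes at y ∈ {0}. (-2, 0): f_x = 0, f = 0 — SINGULAR.
  x = -1: f_y(-1, y) = -3*y**2 - 2*y - 1; no integer root y with |y| ≤ 4.
  x = 0: f_y(0, y) = -3*y**2 - 6*y - 4; no integer root y with |y| ≤ 4.
  x = 1: f_y(1, y) = -3*y**2 - 10*y - 9; no integer root y with |y| ≤ 4.
  x = 2: f_y(2, y) = -3*y**2 - 14*y - 16; vanishes at y ∈ {-2}. (2, -2): f_x = 56 ≠ 0.
  x = 3: f_y(3, y) = -3*y**2 - 18*y - 25; no integer root y with |y| ≤ 4.
  x = 4: f_y(4, y) = -3*y**2 - 22*y - 36; no integer root y with |y| ≤ 4.
Only singular point on the grid: (-2, 0).
Classify: substitute x = -2 + u, y = 0 + v and expand: f = u**3 - u**2*v - 2*u*v**2 - v**3 + v**2.
No constant or linear terms (consistent with a singular point). Quadratic part: v**2. Cubic part: u**3 - u**2*v - 2*u*v**2 - v**3.
The quadratic part v**2 is a perfect square, so there is a single (double) tangent line v = 0, i.e. y = 0. Restricting the cubic part to that line (v = 0) leaves u**3 ≠ 0, so f is not divisible by v and the branch is v² ≈ -u**3 to lowest order — this is a cusp.
Classification: cusp.


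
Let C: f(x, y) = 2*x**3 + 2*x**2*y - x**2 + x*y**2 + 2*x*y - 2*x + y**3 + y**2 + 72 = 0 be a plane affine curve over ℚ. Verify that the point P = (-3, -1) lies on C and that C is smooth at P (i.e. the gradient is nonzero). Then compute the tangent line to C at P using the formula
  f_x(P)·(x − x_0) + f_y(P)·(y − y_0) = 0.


Tangent line at P: 69*x + 19*y + 226 = 0.

Step 1: f(-3, -1) = 0, so P lies on C.
Step 2: partial derivatives
  f_x(x, y) = 6*x**2 + 4*x*y - 2*x + y**2 + 2*y - 2, f_y(x, y) = 2*x**2 + 2*x*y + 2*x + 3*y**2 + 2*y.
  f_x(P) = 69, f_y(P) = 19 (gradient nonzero, so P is smooth).
Step 3: tangent line at P: 69·(x − -3) + 19·(y − -1) = 0.
Expanding: 69*x + 19*y + 226 = 0.


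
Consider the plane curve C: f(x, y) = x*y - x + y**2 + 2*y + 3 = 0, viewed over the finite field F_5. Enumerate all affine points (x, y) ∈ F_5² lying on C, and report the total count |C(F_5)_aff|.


Affine F_5-points: {(1, 3), (1, 4), (3, 0), (4, 2)}; count = 4.

For each of the 25 pairs (x, y) ∈ F_5², evaluate f(x, y) mod 5. Record the zeros.
  x = 0: [0↦3, 1↦1, 2↦1, 3↦3, 4↦2]  zeros at y ∈ ∅
  x = 1: [0↦2, 1↦1, 2↦2, 3↦0, 4↦0]  zeros at y ∈ {3, 4}
  x = 2: [0↦1, 1↦1, 2↦3, 3↦2, 4↦3]  zeros at y ∈ ∅
  x = 3: [0↦0, 1↦1, 2↦4, 3↦4, 4↦1]  zeros at y ∈ {0}
  x = 4: [0↦4, 1↦1, 2↦0, 3↦1, 4↦4]  zeros at y ∈ {2}
Collecting zeros: affine points = {(1, 3), (1, 4), (3, 0), (4, 2)}.
Total count |C(F_5)_aff| = 4.


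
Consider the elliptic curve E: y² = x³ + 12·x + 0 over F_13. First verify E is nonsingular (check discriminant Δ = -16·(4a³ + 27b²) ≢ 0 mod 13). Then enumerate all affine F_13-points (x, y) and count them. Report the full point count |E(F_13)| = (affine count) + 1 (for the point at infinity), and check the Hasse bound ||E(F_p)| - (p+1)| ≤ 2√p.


Affine points = {(0, 0), (1, 0), (5, 4), (5, 9), (8, 6), (8, 7), (12, 0)}; affine count = 7; |E(F_13)| = 8.

Discriminant check: Δ ∝ 4a³ + 27b² = 4·12³ + 27·0² = 4·1728 + 27·0 ≡ 9 (mod 13). Nonzero ⇒ E is nonsingular.
For each x ∈ F_13, compute rhs = x³ + 12·x + 0 mod 13, then count y ∈ F_13 with y² ≡ rhs.
  x = 0: rhs = 0, matching y values: 0 (1 points).
  x = 1: rhs = 0, matching y values: 0 (1 points).
  x = 2: rhs = 6, matching y values: none (0 points).
  x = 3: rhs = 11, matching y values: none (0 points).
  x = 4: rhs = 8, matching y values: none (0 points).
  x = 5: rhs = 3, matching y values: 4, 9 (2 points).
  x = 6: rhs = 2, matching y values: none (0 points).
  x = 7: rhs = 11, matching y values: none (0 points).
  x = 8: rhs = 10, matching y values: 6, 7 (2 points).
  x = 9: rhs = 5, matching y values: none (0 points).
  x = 10: rhs = 2, matching y values: none (0 points).
  x = 11: rhs = 7, matching y values: none (0 points).
  x = 12: rhs = 0, matching y values: 0 (1 points).
Total affine count: 7.
Full point count |E(F_13)| = 7 + 1 = 8.
Hasse bound: |8 − (13+1)| = |-6| = 6 ≤ 2√13 ≈ 7.2111 ✓.


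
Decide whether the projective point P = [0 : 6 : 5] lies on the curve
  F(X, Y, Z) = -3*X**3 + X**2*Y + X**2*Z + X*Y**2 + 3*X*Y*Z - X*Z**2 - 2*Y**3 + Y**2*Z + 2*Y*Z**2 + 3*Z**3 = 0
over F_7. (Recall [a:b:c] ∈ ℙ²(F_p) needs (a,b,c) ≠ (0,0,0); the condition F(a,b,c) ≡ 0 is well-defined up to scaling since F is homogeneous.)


F(0,6,5) ≡ 3 (mod 7); P is NOT on the curve.

Evaluate F(0, 6, 5) term-by-term (mod 7).
  -3*X**3 ↦ -3·0·1·1 = 0
  X**2*Y ↦ 1·0·6·1 = 0
  X**2*Z ↦ 1·0·1·5 = 0
  X*Y**2 ↦ 1·0·36·1 = 0
  3*X*Y*Z ↦ 3·0·6·5 = 0
  -X*Z**2 ↦ -1·0·1·25 = 0
  -2*Y**3 ↦ -2·1·216·1 = -432
  Y**2*Z ↦ 1·1·36·5 = 180
  2*Y*Z**2 ↦ 2·1·6·25 = 300
  3*Z**3 ↦ 3·1·1·125 = 375
Sum: F(0, 6, 5) = (0) + (0) + (0) + (0) + (0) + (0) + (-432) + (180) + (300) + (375) = 423.
Reducing mod 7: 423 ≡ 3 (mod 7).
Since F(a, b, c) ≡ 3 ≠ 0 (mod 7), P does NOT lie on the curve.


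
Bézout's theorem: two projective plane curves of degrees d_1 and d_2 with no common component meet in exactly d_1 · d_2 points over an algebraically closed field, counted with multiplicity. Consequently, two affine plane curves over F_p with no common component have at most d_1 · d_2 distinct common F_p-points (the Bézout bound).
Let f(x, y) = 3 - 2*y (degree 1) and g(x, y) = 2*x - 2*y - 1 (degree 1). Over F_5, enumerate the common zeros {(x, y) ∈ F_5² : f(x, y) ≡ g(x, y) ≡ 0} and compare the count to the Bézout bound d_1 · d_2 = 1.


Common zeros: {(2, 4)}; count = 1; Bézout bound = 1.

deg(f) = 1, deg(g) = 1, so Bézout bound = 1.
Scan x ∈ F_5. For each x, list the y ∈ F_5 with f(x, y) ≡ 0 and those with g(x, y) ≡ 0 (mod 5); the common zeros in that column are the intersection.
  x = 0: f ≡ 0 at y ∈ {4}; g ≡ 0 at y ∈ {2}; common: ∅.
  x = 1: f ≡ 0 at y ∈ {4}; g ≡ 0 at y ∈ {3}; common: ∅.
  x = 2: f ≡ 0 at y ∈ {4}; g ≡ 0 at y ∈ {4}; common: {4}.
  x = 3: f ≡ 0 at y ∈ {4}; g ≡ 0 at y ∈ {0}; common: ∅.
  x = 4: f ≡ 0 at y ∈ {4}; g ≡ 0 at y ∈ {1}; common: ∅.
Collecting: common zeros = {(2, 4)}, so the count is 1.
Comparison with the Bézout bound: 1 ≤ 1 = deg(f)·deg(g), as expected for curves with no common component (the bound is attained).


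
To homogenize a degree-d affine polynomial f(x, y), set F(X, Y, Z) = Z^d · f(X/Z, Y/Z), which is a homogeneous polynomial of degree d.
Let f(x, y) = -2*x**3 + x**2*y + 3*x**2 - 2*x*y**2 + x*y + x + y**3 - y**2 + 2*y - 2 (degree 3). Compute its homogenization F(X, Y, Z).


F(X, Y, Z) = -2*X**3 + X**2*Y + 3*X**2*Z - 2*X*Y**2 + X*Y*Z + X*Z**2 + Y**3 - Y**2*Z + 2*Y*Z**2 - 2*Z**3

deg(f) = 3.
Substitute x = X/Z, y = Y/Z into f, then multiply by Z^3.
  monomial -2·x^3·y^0 ↦ -2·X^3·Y^0·Z^0.
  monomial 1·x^2·y^1 ↦ 1·X^2·Y^1·Z^0.
  monomial 3·x^2·y^0 ↦ 3·X^2·Y^0·Z^1.
  monomial -2·x^1·y^2 ↦ -2·X^1·Y^2·Z^0.
  monomial 1·x^1·y^1 ↦ 1·X^1·Y^1·Z^1.
  monomial 1·x^1·y^0 ↦ 1·X^1·Y^0·Z^2.
  monomial 1·x^0·y^3 ↦ 1·X^0·Y^3·Z^0.
  monomial -1·x^0·y^2 ↦ -1·X^0·Y^2·Z^1.
  monomial 2·x^0·y^1 ↦ 2·X^0·Y^1·Z^2.
  monomial -2·x^0·y^0 ↦ -2·X^0·Y^0·Z^3.
Collecting: F(X, Y, Z) = -2*X**3 + X**2*Y + 3*X**2*Z - 2*X*Y**2 + X*Y*Z + X*Z**2 + Y**3 - Y**2*Z + 2*Y*Z**2 - 2*Z**3.


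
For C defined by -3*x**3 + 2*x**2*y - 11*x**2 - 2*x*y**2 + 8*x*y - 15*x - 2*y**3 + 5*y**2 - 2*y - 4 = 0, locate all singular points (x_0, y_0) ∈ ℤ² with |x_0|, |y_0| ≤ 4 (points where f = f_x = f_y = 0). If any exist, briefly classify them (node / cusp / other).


Singular points: {(-1, 1)}; classification: cusp.

Compute partial derivatives:
  f_x = -9*x**2 + 4*x*y - 22*x - 2*y**2 + 8*y - 15.
  f_y = 2*x**2 - 4*x*y + 8*x - 6*y**2 + 10*y - 2.
Scan x_0 ∈ {−4, ..., 4}. For each x_0, f_y(x_0, y) is a polynomial in y; find its integer roots y ∈ {−4, ..., 4}, then test f_x and f at those candidates.
  x = -4: f_y(-4, y) = -6*y**2 + 26*y - 2; no integer root y with |y| ≤ 4.
  x = -3: f_y(-3, y) = -6*y**2 + 22*y - 8; no integer root y with |y| ≤ 4.
  x = -2: f_y(-2, y) = -6*y**2 + 18*y - 10; no integer root y with |y| ≤ 4.
  x = -1: f_y(-1, y) = -6*y**2 + 14*y - 8; vanishes at y ∈ {1}. (-1, 1): f_x = 0, f = 0 — SINGULAR.
  x = 0: f_y(0, y) = -6*y**2 + 10*y - 2; no integer root y with |y| ≤ 4.
  x = 1: f_y(1, y) = -6*y**2 + 6*y + 8; no integer root y with |y| ≤ 4.
  x = 2: f_y(2, y) = -6*y**2 + 2*y + 22; no integer root y with |y| ≤ 4.
  x = 3: f_y(3, y) = -6*y**2 - 2*y + 40; no integer root y with |y| ≤ 4.
  x = 4: f_y(4, y) = -6*y**2 - 6*y + 62; no integer root y with |y| ≤ 4.
Only singular point on the grid: (-1, 1).
Classify: substitute x = -1 + u, y = 1 + v and expand: f = -3*u**3 + 2*u**2*v - 2*u*v**2 - 2*v**3 + v**2.
No constant or linear terms (consistent with a singular point). Quadratic part: v**2. Cubic part: -3*u**3 + 2*u**2*v - 2*u*v**2 - 2*v**3.
The quadratic part v**2 is a perfect square, so there is a single (double) tangent line v = 0, i.e. y = 1. Restricting the cubic part to that line (v = 0) leaves -3*u**3 ≠ 0, so f is not divisible by v and the branch is v² ≈ 3*u**3 to lowest order — this is a cusp.
Classification: cusp.


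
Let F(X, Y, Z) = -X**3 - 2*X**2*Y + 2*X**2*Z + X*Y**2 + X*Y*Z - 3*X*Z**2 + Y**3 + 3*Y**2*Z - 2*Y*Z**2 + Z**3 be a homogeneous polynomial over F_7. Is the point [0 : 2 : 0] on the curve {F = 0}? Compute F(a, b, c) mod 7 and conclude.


F(0,2,0) ≡ 1 (mod 7); P is NOT on the curve.

Evaluate F(0, 2, 0) term-by-term (mod 7).
  -X**3 ↦ -1·0·1·1 = 0
  -2*X**2*Y ↦ -2·0·2·1 = 0
  2*X**2*Z ↦ 2·0·1·0 = 0
  X*Y**2 ↦ 1·0·4·1 = 0
  X*Y*Z ↦ 1·0·2·0 = 0
  -3*X*Z**2 ↦ -3·0·1·0 = 0
  Y**3 ↦ 1·1·8·1 = 8
  3*Y**2*Z ↦ 3·1·4·0 = 0
  -2*Y*Z**2 ↦ -2·1·2·0 = 0
  Z**3 ↦ 1·1·1·0 = 0
Sum: F(0, 2, 0) = (0) + (0) + (0) + (0) + (0) + (0) + (8) + (0) + (0) + (0) = 8.
Reducing mod 7: 8 ≡ 1 (mod 7).
Since F(a, b, c) ≡ 1 ≠ 0 (mod 7), P does NOT lie on the curve.


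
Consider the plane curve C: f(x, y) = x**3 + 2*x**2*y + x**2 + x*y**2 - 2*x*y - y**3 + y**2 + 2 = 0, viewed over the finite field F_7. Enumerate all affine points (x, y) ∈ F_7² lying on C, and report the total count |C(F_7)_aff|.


Affine F_7-points: {(0, 5), (1, 4), (1, 6), (2, 0), (2, 4), (2, 6), (3, 2), (5, 6)}; count = 8.

For each of the 49 pairs (x, y) ∈ F_7², evaluate f(x, y) mod 7. Record the zeros.
  x = 0: [0↦2, 1↦2, 2↦5, 3↦5, 4↦3, 5↦0, 6↦4]  zeros at y ∈ {5}
  x = 1: [0↦4, 1↦5, 2↦4, 3↦2, 4↦0, 5↦6, 6↦0]  zeros at y ∈ {4, 6}
  x = 2: [0↦0, 1↦6, 2↦5, 3↦5, 4↦0, 5↦5, 6↦0]  zeros at y ∈ {0, 4, 6}
  x = 3: [0↦3, 1↦4, 2↦0, 3↦6, 4↦2, 5↦3, 6↦3]  zeros at y ∈ {2}
  x = 4: [0↦5, 1↦5, 2↦2, 3↦4, 4↦5, 5↦6, 6↦1]  zeros at y ∈ ∅
  x = 5: [0↦5, 1↦1, 2↦3, 3↦5, 4↦1, 5↦6, 6↦0]  zeros at y ∈ {6}
  x = 6: [0↦2, 1↦5, 2↦2, 3↦1, 4↦3, 5↦2, 6↦6]  zeros at y ∈ ∅
Collecting zeros: affine points = {(0, 5), (1, 4), (1, 6), (2, 0), (2, 4), (2, 6), (3, 2), (5, 6)}.
Total count |C(F_7)_aff| = 8.


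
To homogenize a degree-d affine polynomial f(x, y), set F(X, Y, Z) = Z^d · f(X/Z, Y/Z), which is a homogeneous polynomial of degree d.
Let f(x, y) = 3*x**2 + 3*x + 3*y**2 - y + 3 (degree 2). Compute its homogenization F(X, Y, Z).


F(X, Y, Z) = 3*X**2 + 3*X*Z + 3*Y**2 - Y*Z + 3*Z**2

deg(f) = 2.
Substitute x = X/Z, y = Y/Z into f, then multiply by Z^2.
  monomial 3·x^2·y^0 ↦ 3·X^2·Y^0·Z^0.
  monomial 3·x^1·y^0 ↦ 3·X^1·Y^0·Z^1.
  monomial 3·x^0·y^2 ↦ 3·X^0·Y^2·Z^0.
  monomial -1·x^0·y^1 ↦ -1·X^0·Y^1·Z^1.
  monomial 3·x^0·y^0 ↦ 3·X^0·Y^0·Z^2.
Collecting: F(X, Y, Z) = 3*X**2 + 3*X*Z + 3*Y**2 - Y*Z + 3*Z**2.


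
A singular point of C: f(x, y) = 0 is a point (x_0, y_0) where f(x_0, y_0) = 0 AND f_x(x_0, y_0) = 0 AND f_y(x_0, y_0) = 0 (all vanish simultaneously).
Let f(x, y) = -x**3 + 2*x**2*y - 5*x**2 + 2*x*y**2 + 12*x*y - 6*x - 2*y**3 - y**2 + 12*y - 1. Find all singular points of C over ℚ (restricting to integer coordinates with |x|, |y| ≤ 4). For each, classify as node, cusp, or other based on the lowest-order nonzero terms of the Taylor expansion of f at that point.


Singular points: {(-2, -1)}; classification: node.

Compute partial derivatives:
  f_x = -3*x**2 + 4*x*y - 10*x + 2*y**2 + 12*y - 6.
  f_y = 2*x**2 + 4*x*y + 12*x - 6*y**2 - 2*y + 12.
Scan x_0 ∈ {−4, ..., 4}. For each x_0, f_y(x_0, y) is a polynomial in y; find its integer roots y ∈ {−4, ..., 4}, then test f_x and f at those candidates.
  x = -4: f_y(-4, y) = -6*y**2 - 18*y - 4; no integer root y with |y| ≤ 4.
  x = -3: f_y(-3, y) = -6*y**2 - 14*y - 6; no integer root y with |y| ≤ 4.
  x = -2: f_y(-2, y) = -6*y**2 - 10*y - 4; vanishes at y ∈ {-1}. (-2, -1): f_x = 0, f = 0 — SINGULAR.
  x = -1: f_y(-1, y) = -6*y**2 - 6*y + 2; no integer root y with |y| ≤ 4.
  x = 0: f_y(0, y) = -6*y**2 - 2*y + 12; no integer root y with |y| ≤ 4.
  x = 1: f_y(1, y) = -6*y**2 + 2*y + 26; no integer root y with |y| ≤ 4.
  x = 2: f_y(2, y) = -6*y**2 + 6*y + 44; no integer root y with |y| ≤ 4.
  x = 3: f_y(3, y) = -6*y**2 + 10*y + 66; no integer root y with |y| ≤ 4.
  x = 4: f_y(4, y) = -6*y**2 + 14*y + 92; no integer root y with |y| ≤ 4.
Only singular point on the grid: (-2, -1).
Classify: substitute x = -2 + u, y = -1 + v and expand: f = -u**3 + 2*u**2*v - u**2 + 2*u*v**2 - 2*v**3 + v**2.
No constant or linear terms (consistent with a singular point). Quadratic part: -u**2 + v**2. Cubic part: -u**3 + 2*u**2*v + 2*u*v**2 - 2*v**3.
The quadratic part v**2 - u**2 = (v − u)(v + u) splits into two distinct linear factors, so there are two distinct tangent lines y − -1 = ±(x − -2) — this is a node (ordinary double point).
Classification: node.


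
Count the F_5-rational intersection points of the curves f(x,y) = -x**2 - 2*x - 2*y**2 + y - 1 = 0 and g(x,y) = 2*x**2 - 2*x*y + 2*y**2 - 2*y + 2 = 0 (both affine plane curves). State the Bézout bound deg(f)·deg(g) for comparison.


Common zeros: ∅; count = 0; Bézout bound = 4.

deg(f) = 2, deg(g) = 2, so Bézout bound = 4.
Scan x ∈ F_5. For each x, list the y ∈ F_5 with f(x, y) ≡ 0 and those with g(x, y) ≡ 0 (mod 5); the common zeros in that column are the intersection.
  x = 0: f ≡ 0 at y ∈ ∅; g ≡ 0 at y ∈ ∅; common: ∅.
  x = 1: f ≡ 0 at y ∈ {1, 2}; g ≡ 0 at y ∈ {3, 4}; common: ∅.
  x = 2: f ≡ 0 at y ∈ {1, 2}; g ≡ 0 at y ∈ {0, 3}; common: ∅.
  x = 3: f ≡ 0 at y ∈ ∅; g ≡ 0 at y ∈ {0, 4}; common: ∅.
  x = 4: f ≡ 0 at y ∈ {0, 3}; g ≡ 0 at y ∈ ∅; common: ∅.
Collecting: common zeros = ∅, so the count is 0.
Comparison with the Bézout bound: 0 ≤ 4 = deg(f)·deg(g), as expected for curves with no common component (the affine F_5-count falls short of the bound because intersections may lie at infinity, over extension fields, or carry multiplicity).


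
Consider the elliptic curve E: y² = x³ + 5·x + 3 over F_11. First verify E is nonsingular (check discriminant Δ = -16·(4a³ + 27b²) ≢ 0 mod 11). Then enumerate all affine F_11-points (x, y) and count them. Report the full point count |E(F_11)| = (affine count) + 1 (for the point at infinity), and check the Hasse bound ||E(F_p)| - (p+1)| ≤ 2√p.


Affine points = {(0, 5), (0, 6), (1, 3), (1, 8), (3, 1), (3, 10), (8, 4), (8, 7)}; affine count = 8; |E(F_11)| = 9.

Discriminant check: Δ ∝ 4a³ + 27b² = 4·5³ + 27·3² = 4·125 + 27·9 ≡ 6 (mod 11). Nonzero ⇒ E is nonsingular.
For each x ∈ F_11, compute rhs = x³ + 5·x + 3 mod 11, then count y ∈ F_11 with y² ≡ rhs.
  x = 0: rhs = 3, matching y values: 5, 6 (2 points).
  x = 1: rhs = 9, matching y values: 3, 8 (2 points).
  x = 2: rhs = 10, matching y values: none (0 points).
  x = 3: rhs = 1, matching y values: 1, 10 (2 points).
  x = 4: rhs = 10, matching y values: none (0 points).
  x = 5: rhs = 10, matching y values: none (0 points).
  x = 6: rhs = 7, matching y values: none (0 points).
  x = 7: rhs = 7, matching y values: none (0 points).
  x = 8: rhs = 5, matching y values: 4, 7 (2 points).
  x = 9: rhs = 7, matching y values: none (0 points).
  x = 10: rhs = 8, matching y values: none (0 points).
Total affine count: 8.
Full point count |E(F_11)| = 8 + 1 = 9.
Hasse bound: |9 − (11+1)| = |-3| = 3 ≤ 2√11 ≈ 6.6332 ✓.
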